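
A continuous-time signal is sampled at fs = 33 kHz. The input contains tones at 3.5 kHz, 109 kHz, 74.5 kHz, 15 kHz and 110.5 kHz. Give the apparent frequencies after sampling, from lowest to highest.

3.5 kHz, 8.5 kHz, 10 kHz, 11.5 kHz, 15 kHz

fs/2 = 16.5 kHz.
3.5 kHz ≤ fs/2 = 16.5 kHz, passes unchanged.
109 kHz mod fs = 10 kHz.
10 kHz ≤ fs/2 = 16.5 kHz, appears at 10 kHz.
74.5 kHz mod fs = 8.5 kHz.
8.5 kHz ≤ fs/2 = 16.5 kHz, appears at 8.5 kHz.
15 kHz ≤ fs/2 = 16.5 kHz, passes unchanged.
110.5 kHz mod fs = 11.5 kHz.
11.5 kHz ≤ fs/2 = 16.5 kHz, appears at 11.5 kHz.
Distinct values: {3.5 kHz, 8.5 kHz, 10 kHz, 11.5 kHz, 15 kHz}.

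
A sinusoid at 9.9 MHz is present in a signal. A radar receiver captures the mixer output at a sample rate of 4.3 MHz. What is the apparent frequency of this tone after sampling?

1.3 MHz

9.9 MHz mod fs = 1.3 MHz.
1.3 MHz ≤ fs/2 = 2.15 MHz, appears at 1.3 MHz.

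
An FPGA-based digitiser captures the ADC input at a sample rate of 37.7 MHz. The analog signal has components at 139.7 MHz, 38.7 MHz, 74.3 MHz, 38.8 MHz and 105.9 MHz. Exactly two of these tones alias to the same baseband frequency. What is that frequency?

fs/2 = 18.85 MHz.
139.7 MHz mod fs = 26.6 MHz.
26.6 MHz > fs/2 = 18.85 MHz, folds to fs − 26.6 MHz = 11.1 MHz.
38.7 MHz mod fs = 1 MHz.
1 MHz ≤ fs/2 = 18.85 MHz, appears at 1 MHz.
74.3 MHz mod fs = 36.6 MHz.
36.6 MHz > fs/2 = 18.85 MHz, folds to fs − 36.6 MHz = 1.1 MHz.
38.8 MHz mod fs = 1.1 MHz.
1.1 MHz ≤ fs/2 = 18.85 MHz, appears at 1.1 MHz.
105.9 MHz mod fs = 30.5 MHz.
30.5 MHz > fs/2 = 18.85 MHz, folds to fs − 30.5 MHz = 7.2 MHz.
38.8 MHz and 74.3 MHz both map to 1.1 MHz.

1.1 MHz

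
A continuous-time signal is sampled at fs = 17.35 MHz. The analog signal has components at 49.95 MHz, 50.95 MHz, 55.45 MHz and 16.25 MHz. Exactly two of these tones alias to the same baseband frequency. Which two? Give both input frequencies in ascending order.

16.25 MHz, 50.95 MHz

fs/2 = 8.675 MHz.
49.95 MHz mod fs = 15.25 MHz.
15.25 MHz > fs/2 = 8.675 MHz, folds to fs − 15.25 MHz = 2.1 MHz.
50.95 MHz mod fs = 16.25 MHz.
16.25 MHz > fs/2 = 8.675 MHz, folds to fs − 16.25 MHz = 1.1 MHz.
55.45 MHz mod fs = 3.4 MHz.
3.4 MHz ≤ fs/2 = 8.675 MHz, appears at 3.4 MHz.
16.25 MHz > fs/2 = 8.675 MHz, folds to fs − 16.25 MHz = 1.1 MHz.
16.25 MHz and 50.95 MHz both map to 1.1 MHz.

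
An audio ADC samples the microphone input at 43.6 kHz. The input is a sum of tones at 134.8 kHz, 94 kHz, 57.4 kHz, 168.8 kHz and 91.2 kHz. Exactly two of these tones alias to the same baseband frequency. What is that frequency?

fs/2 = 21.8 kHz.
134.8 kHz mod fs = 4 kHz.
4 kHz ≤ fs/2 = 21.8 kHz, appears at 4 kHz.
94 kHz mod fs = 6.8 kHz.
6.8 kHz ≤ fs/2 = 21.8 kHz, appears at 6.8 kHz.
57.4 kHz mod fs = 13.8 kHz.
13.8 kHz ≤ fs/2 = 21.8 kHz, appears at 13.8 kHz.
168.8 kHz mod fs = 38 kHz.
38 kHz > fs/2 = 21.8 kHz, folds to fs − 38 kHz = 5.6 kHz.
91.2 kHz mod fs = 4 kHz.
4 kHz ≤ fs/2 = 21.8 kHz, appears at 4 kHz.
91.2 kHz and 134.8 kHz both map to 4 kHz.

4 kHz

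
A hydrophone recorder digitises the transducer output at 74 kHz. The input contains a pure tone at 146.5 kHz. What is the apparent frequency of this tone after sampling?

146.5 kHz mod fs = 72.5 kHz.
72.5 kHz > fs/2 = 37 kHz, folds to fs − 72.5 kHz = 1.5 kHz.

1.5 kHz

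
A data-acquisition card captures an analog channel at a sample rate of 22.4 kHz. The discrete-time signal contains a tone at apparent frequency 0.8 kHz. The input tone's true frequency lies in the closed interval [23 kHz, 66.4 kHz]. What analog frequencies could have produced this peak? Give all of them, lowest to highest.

23.2 kHz, 44 kHz, 45.6 kHz, 66.4 kHz

Frequencies that alias to 0.8 kHz are k·fs ± 0.8 kHz for integer k ≥ 0.
k=0: 0.8 kHz.
k=1: 21.6 kHz, 23.2 kHz.
k=2: 44 kHz, 45.6 kHz.
k=3: 66.4 kHz, 68 kHz.
k=4: 88.8 kHz, 90.4 kHz.
Within [23 kHz, 66.4 kHz]: 23.2 kHz, 44 kHz, 45.6 kHz, 66.4 kHz.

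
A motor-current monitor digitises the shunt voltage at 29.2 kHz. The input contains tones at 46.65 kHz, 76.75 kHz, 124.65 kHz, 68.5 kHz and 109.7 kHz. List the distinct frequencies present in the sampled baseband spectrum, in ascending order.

fs/2 = 14.6 kHz.
46.65 kHz mod fs = 17.45 kHz.
17.45 kHz > fs/2 = 14.6 kHz, folds to fs − 17.45 kHz = 11.75 kHz.
76.75 kHz mod fs = 18.35 kHz.
18.35 kHz > fs/2 = 14.6 kHz, folds to fs − 18.35 kHz = 10.85 kHz.
124.65 kHz mod fs = 7.85 kHz.
7.85 kHz ≤ fs/2 = 14.6 kHz, appears at 7.85 kHz.
68.5 kHz mod fs = 10.1 kHz.
10.1 kHz ≤ fs/2 = 14.6 kHz, appears at 10.1 kHz.
109.7 kHz mod fs = 22.1 kHz.
22.1 kHz > fs/2 = 14.6 kHz, folds to fs − 22.1 kHz = 7.1 kHz.
Distinct values: {7.1 kHz, 7.85 kHz, 10.1 kHz, 10.85 kHz, 11.75 kHz}.

7.1 kHz, 7.85 kHz, 10.1 kHz, 10.85 kHz, 11.75 kHz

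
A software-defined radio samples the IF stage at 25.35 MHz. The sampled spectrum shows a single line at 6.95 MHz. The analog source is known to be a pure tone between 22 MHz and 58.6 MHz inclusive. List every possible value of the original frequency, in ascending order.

Frequencies that alias to 6.95 MHz are k·fs ± 6.95 MHz for integer k ≥ 0.
k=0: 6.95 MHz.
k=1: 18.4 MHz, 32.3 MHz.
k=2: 43.75 MHz, 57.65 MHz.
k=3: 69.1 MHz, 83 MHz.
Within [22 MHz, 58.6 MHz]: 32.3 MHz, 43.75 MHz, 57.65 MHz.

32.3 MHz, 43.75 MHz, 57.65 MHz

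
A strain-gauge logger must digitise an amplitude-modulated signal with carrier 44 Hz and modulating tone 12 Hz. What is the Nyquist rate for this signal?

AM sidebands sit at fc ± fm = 32 Hz and 56 Hz.
Highest-frequency component: 56 Hz.
Nyquist rate = 2 × 56 Hz = 112 Hz.

112 Hz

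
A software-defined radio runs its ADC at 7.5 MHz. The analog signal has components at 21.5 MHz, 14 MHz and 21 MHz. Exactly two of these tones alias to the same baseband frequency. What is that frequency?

fs/2 = 3.75 MHz.
21.5 MHz mod fs = 6.5 MHz.
6.5 MHz > fs/2 = 3.75 MHz, folds to fs − 6.5 MHz = 1 MHz.
14 MHz mod fs = 6.5 MHz.
6.5 MHz > fs/2 = 3.75 MHz, folds to fs − 6.5 MHz = 1 MHz.
21 MHz mod fs = 6 MHz.
6 MHz > fs/2 = 3.75 MHz, folds to fs − 6 MHz = 1.5 MHz.
14 MHz and 21.5 MHz both map to 1 MHz.

1 MHz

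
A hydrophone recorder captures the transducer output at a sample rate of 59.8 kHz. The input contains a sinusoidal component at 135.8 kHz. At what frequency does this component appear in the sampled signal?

135.8 kHz mod fs = 16.2 kHz.
16.2 kHz ≤ fs/2 = 29.9 kHz, appears at 16.2 kHz.

16.2 kHz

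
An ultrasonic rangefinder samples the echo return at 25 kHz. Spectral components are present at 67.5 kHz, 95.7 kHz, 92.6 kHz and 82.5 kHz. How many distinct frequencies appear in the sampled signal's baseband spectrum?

fs/2 = 12.5 kHz.
67.5 kHz mod fs = 17.5 kHz.
17.5 kHz > fs/2 = 12.5 kHz, folds to fs − 17.5 kHz = 7.5 kHz.
95.7 kHz mod fs = 20.7 kHz.
20.7 kHz > fs/2 = 12.5 kHz, folds to fs − 20.7 kHz = 4.3 kHz.
92.6 kHz mod fs = 17.6 kHz.
17.6 kHz > fs/2 = 12.5 kHz, folds to fs − 17.6 kHz = 7.4 kHz.
82.5 kHz mod fs = 7.5 kHz.
7.5 kHz ≤ fs/2 = 12.5 kHz, appears at 7.5 kHz.
Distinct values: {4.3 kHz, 7.4 kHz, 7.5 kHz} → 3.

3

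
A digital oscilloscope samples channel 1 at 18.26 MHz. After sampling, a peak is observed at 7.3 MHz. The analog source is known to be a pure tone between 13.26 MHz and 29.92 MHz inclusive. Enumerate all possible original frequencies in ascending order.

Frequencies that alias to 7.3 MHz are k·fs ± 7.3 MHz for integer k ≥ 0.
k=0: 7.3 MHz.
k=1: 10.96 MHz, 25.56 MHz.
k=2: 29.22 MHz, 43.82 MHz.
k=3: 47.48 MHz, 62.08 MHz.
Within [13.26 MHz, 29.92 MHz]: 25.56 MHz, 29.22 MHz.

25.56 MHz, 29.22 MHz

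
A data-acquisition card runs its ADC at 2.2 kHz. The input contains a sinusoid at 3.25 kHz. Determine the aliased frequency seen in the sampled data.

1.05 kHz

3.25 kHz mod fs = 1.05 kHz.
1.05 kHz ≤ fs/2 = 1.1 kHz, appears at 1.05 kHz.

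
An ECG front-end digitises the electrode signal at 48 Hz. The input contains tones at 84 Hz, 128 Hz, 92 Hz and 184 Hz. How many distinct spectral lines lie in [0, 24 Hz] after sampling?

4

fs/2 = 24 Hz.
84 Hz mod fs = 36 Hz.
36 Hz > fs/2 = 24 Hz, folds to fs − 36 Hz = 12 Hz.
128 Hz mod fs = 32 Hz.
32 Hz > fs/2 = 24 Hz, folds to fs − 32 Hz = 16 Hz.
92 Hz mod fs = 44 Hz.
44 Hz > fs/2 = 24 Hz, folds to fs − 44 Hz = 4 Hz.
184 Hz mod fs = 40 Hz.
40 Hz > fs/2 = 24 Hz, folds to fs − 40 Hz = 8 Hz.
Distinct values: {4 Hz, 8 Hz, 12 Hz, 16 Hz} → 4.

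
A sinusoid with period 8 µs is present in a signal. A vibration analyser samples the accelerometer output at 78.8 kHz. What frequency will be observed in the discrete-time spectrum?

32.6 kHz

T = 8 µs → f = 1/T = 125 kHz.
125 kHz mod fs = 46.2 kHz.
46.2 kHz > fs/2 = 39.4 kHz, folds to fs − 46.2 kHz = 32.6 kHz.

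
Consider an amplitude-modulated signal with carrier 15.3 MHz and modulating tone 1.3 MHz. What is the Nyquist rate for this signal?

33.2 MHz

AM sidebands sit at fc ± fm = 14 MHz and 16.6 MHz.
Highest-frequency component: 16.6 MHz.
Nyquist rate = 2 × 16.6 MHz = 33.2 MHz.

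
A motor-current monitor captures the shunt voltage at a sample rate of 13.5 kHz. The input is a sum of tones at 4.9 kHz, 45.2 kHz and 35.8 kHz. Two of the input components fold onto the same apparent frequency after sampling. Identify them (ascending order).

fs/2 = 6.75 kHz.
4.9 kHz ≤ fs/2 = 6.75 kHz, passes unchanged.
45.2 kHz mod fs = 4.7 kHz.
4.7 kHz ≤ fs/2 = 6.75 kHz, appears at 4.7 kHz.
35.8 kHz mod fs = 8.8 kHz.
8.8 kHz > fs/2 = 6.75 kHz, folds to fs − 8.8 kHz = 4.7 kHz.
35.8 kHz and 45.2 kHz both map to 4.7 kHz.

35.8 kHz, 45.2 kHz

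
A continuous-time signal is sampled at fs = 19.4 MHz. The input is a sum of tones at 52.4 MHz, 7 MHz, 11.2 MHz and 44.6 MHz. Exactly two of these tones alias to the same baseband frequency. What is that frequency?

fs/2 = 9.7 MHz.
52.4 MHz mod fs = 13.6 MHz.
13.6 MHz > fs/2 = 9.7 MHz, folds to fs − 13.6 MHz = 5.8 MHz.
7 MHz ≤ fs/2 = 9.7 MHz, passes unchanged.
11.2 MHz > fs/2 = 9.7 MHz, folds to fs − 11.2 MHz = 8.2 MHz.
44.6 MHz mod fs = 5.8 MHz.
5.8 MHz ≤ fs/2 = 9.7 MHz, appears at 5.8 MHz.
44.6 MHz and 52.4 MHz both map to 5.8 MHz.

5.8 MHz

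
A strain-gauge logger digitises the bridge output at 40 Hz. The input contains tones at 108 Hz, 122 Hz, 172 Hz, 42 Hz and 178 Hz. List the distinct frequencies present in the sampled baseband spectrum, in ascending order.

2 Hz, 12 Hz, 18 Hz

fs/2 = 20 Hz.
108 Hz mod fs = 28 Hz.
28 Hz > fs/2 = 20 Hz, folds to fs − 28 Hz = 12 Hz.
122 Hz mod fs = 2 Hz.
2 Hz ≤ fs/2 = 20 Hz, appears at 2 Hz.
172 Hz mod fs = 12 Hz.
12 Hz ≤ fs/2 = 20 Hz, appears at 12 Hz.
42 Hz mod fs = 2 Hz.
2 Hz ≤ fs/2 = 20 Hz, appears at 2 Hz.
178 Hz mod fs = 18 Hz.
18 Hz ≤ fs/2 = 20 Hz, appears at 18 Hz.
Distinct values: {2 Hz, 12 Hz, 18 Hz}.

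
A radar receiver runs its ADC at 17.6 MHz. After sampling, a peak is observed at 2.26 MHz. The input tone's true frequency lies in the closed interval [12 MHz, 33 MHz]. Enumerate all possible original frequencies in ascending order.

Frequencies that alias to 2.26 MHz are k·fs ± 2.26 MHz for integer k ≥ 0.
k=0: 2.26 MHz.
k=1: 15.34 MHz, 19.86 MHz.
k=2: 32.94 MHz, 37.46 MHz.
k=3: 50.54 MHz, 55.06 MHz.
Within [12 MHz, 33 MHz]: 15.34 MHz, 19.86 MHz, 32.94 MHz.

15.34 MHz, 19.86 MHz, 32.94 MHz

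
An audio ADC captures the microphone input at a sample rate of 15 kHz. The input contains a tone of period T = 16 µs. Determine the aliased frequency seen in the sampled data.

2.5 kHz

T = 16 µs → f = 1/T = 62.5 kHz.
62.5 kHz mod fs = 2.5 kHz.
2.5 kHz ≤ fs/2 = 7.5 kHz, appears at 2.5 kHz.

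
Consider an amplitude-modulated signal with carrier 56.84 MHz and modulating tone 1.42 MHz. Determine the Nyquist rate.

116.52 MHz

AM sidebands sit at fc ± fm = 55.42 MHz and 58.26 MHz.
Highest-frequency component: 58.26 MHz.
Nyquist rate = 2 × 58.26 MHz = 116.52 MHz.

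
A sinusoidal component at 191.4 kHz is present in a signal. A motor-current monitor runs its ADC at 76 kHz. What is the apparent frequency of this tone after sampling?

191.4 kHz mod fs = 39.4 kHz.
39.4 kHz > fs/2 = 38 kHz, folds to fs − 39.4 kHz = 36.6 kHz.

36.6 kHz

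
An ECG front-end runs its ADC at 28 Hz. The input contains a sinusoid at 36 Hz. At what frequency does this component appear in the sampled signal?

8 Hz

36 Hz mod fs = 8 Hz.
8 Hz ≤ fs/2 = 14 Hz, appears at 8 Hz.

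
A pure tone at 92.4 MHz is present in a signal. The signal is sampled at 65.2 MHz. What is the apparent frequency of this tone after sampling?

92.4 MHz mod fs = 27.2 MHz.
27.2 MHz ≤ fs/2 = 32.6 MHz, appears at 27.2 MHz.

27.2 MHz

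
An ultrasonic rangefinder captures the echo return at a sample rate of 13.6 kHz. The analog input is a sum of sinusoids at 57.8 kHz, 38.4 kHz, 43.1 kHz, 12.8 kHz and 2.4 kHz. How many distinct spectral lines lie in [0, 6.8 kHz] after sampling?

fs/2 = 6.8 kHz.
57.8 kHz mod fs = 3.4 kHz.
3.4 kHz ≤ fs/2 = 6.8 kHz, appears at 3.4 kHz.
38.4 kHz mod fs = 11.2 kHz.
11.2 kHz > fs/2 = 6.8 kHz, folds to fs − 11.2 kHz = 2.4 kHz.
43.1 kHz mod fs = 2.3 kHz.
2.3 kHz ≤ fs/2 = 6.8 kHz, appears at 2.3 kHz.
12.8 kHz > fs/2 = 6.8 kHz, folds to fs − 12.8 kHz = 0.8 kHz.
2.4 kHz ≤ fs/2 = 6.8 kHz, passes unchanged.
Distinct values: {0.8 kHz, 2.3 kHz, 2.4 kHz, 3.4 kHz} → 4.

4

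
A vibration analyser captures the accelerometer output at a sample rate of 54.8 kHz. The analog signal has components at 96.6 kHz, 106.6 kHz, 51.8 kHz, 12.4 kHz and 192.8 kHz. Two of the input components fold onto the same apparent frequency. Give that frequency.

3 kHz

fs/2 = 27.4 kHz.
96.6 kHz mod fs = 41.8 kHz.
41.8 kHz > fs/2 = 27.4 kHz, folds to fs − 41.8 kHz = 13 kHz.
106.6 kHz mod fs = 51.8 kHz.
51.8 kHz > fs/2 = 27.4 kHz, folds to fs − 51.8 kHz = 3 kHz.
51.8 kHz > fs/2 = 27.4 kHz, folds to fs − 51.8 kHz = 3 kHz.
12.4 kHz ≤ fs/2 = 27.4 kHz, passes unchanged.
192.8 kHz mod fs = 28.4 kHz.
28.4 kHz > fs/2 = 27.4 kHz, folds to fs − 28.4 kHz = 26.4 kHz.
51.8 kHz and 106.6 kHz both map to 3 kHz.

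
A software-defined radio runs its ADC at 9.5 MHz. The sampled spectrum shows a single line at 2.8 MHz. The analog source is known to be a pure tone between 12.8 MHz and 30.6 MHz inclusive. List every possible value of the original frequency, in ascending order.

Frequencies that alias to 2.8 MHz are k·fs ± 2.8 MHz for integer k ≥ 0.
k=0: 2.8 MHz.
k=1: 6.7 MHz, 12.3 MHz.
k=2: 16.2 MHz, 21.8 MHz.
k=3: 25.7 MHz, 31.3 MHz.
k=4: 35.2 MHz, 40.8 MHz.
Within [12.8 MHz, 30.6 MHz]: 16.2 MHz, 21.8 MHz, 25.7 MHz.

16.2 MHz, 21.8 MHz, 25.7 MHz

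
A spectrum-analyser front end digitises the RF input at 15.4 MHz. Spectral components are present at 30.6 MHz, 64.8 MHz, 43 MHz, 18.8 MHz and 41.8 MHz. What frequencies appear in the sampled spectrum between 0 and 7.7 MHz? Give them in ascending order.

0.2 MHz, 3.2 MHz, 3.4 MHz, 4.4 MHz

fs/2 = 7.7 MHz.
30.6 MHz mod fs = 15.2 MHz.
15.2 MHz > fs/2 = 7.7 MHz, folds to fs − 15.2 MHz = 0.2 MHz.
64.8 MHz mod fs = 3.2 MHz.
3.2 MHz ≤ fs/2 = 7.7 MHz, appears at 3.2 MHz.
43 MHz mod fs = 12.2 MHz.
12.2 MHz > fs/2 = 7.7 MHz, folds to fs − 12.2 MHz = 3.2 MHz.
18.8 MHz mod fs = 3.4 MHz.
3.4 MHz ≤ fs/2 = 7.7 MHz, appears at 3.4 MHz.
41.8 MHz mod fs = 11 MHz.
11 MHz > fs/2 = 7.7 MHz, folds to fs − 11 MHz = 4.4 MHz.
Distinct values: {0.2 MHz, 3.2 MHz, 3.4 MHz, 4.4 MHz}.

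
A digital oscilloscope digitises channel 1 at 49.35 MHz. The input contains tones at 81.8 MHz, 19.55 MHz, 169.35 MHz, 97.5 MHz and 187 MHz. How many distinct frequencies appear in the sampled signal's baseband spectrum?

5

fs/2 = 24.675 MHz.
81.8 MHz mod fs = 32.45 MHz.
32.45 MHz > fs/2 = 24.675 MHz, folds to fs − 32.45 MHz = 16.9 MHz.
19.55 MHz ≤ fs/2 = 24.675 MHz, passes unchanged.
169.35 MHz mod fs = 21.3 MHz.
21.3 MHz ≤ fs/2 = 24.675 MHz, appears at 21.3 MHz.
97.5 MHz mod fs = 48.15 MHz.
48.15 MHz > fs/2 = 24.675 MHz, folds to fs − 48.15 MHz = 1.2 MHz.
187 MHz mod fs = 38.95 MHz.
38.95 MHz > fs/2 = 24.675 MHz, folds to fs − 38.95 MHz = 10.4 MHz.
Distinct values: {1.2 MHz, 10.4 MHz, 16.9 MHz, 19.55 MHz, 21.3 MHz} → 5.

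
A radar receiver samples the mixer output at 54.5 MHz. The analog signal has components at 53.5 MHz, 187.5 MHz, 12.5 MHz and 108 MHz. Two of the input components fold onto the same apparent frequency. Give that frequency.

fs/2 = 27.25 MHz.
53.5 MHz > fs/2 = 27.25 MHz, folds to fs − 53.5 MHz = 1 MHz.
187.5 MHz mod fs = 24 MHz.
24 MHz ≤ fs/2 = 27.25 MHz, appears at 24 MHz.
12.5 MHz ≤ fs/2 = 27.25 MHz, passes unchanged.
108 MHz mod fs = 53.5 MHz.
53.5 MHz > fs/2 = 27.25 MHz, folds to fs − 53.5 MHz = 1 MHz.
53.5 MHz and 108 MHz both map to 1 MHz.

1 MHz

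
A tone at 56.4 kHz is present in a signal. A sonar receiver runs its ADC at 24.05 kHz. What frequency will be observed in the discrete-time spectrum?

8.3 kHz

56.4 kHz mod fs = 8.3 kHz.
8.3 kHz ≤ fs/2 = 12.025 kHz, appears at 8.3 kHz.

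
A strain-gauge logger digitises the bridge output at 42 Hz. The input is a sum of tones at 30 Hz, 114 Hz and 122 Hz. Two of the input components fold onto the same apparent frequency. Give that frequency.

12 Hz

fs/2 = 21 Hz.
30 Hz > fs/2 = 21 Hz, folds to fs − 30 Hz = 12 Hz.
114 Hz mod fs = 30 Hz.
30 Hz > fs/2 = 21 Hz, folds to fs − 30 Hz = 12 Hz.
122 Hz mod fs = 38 Hz.
38 Hz > fs/2 = 21 Hz, folds to fs − 38 Hz = 4 Hz.
30 Hz and 114 Hz both map to 12 Hz.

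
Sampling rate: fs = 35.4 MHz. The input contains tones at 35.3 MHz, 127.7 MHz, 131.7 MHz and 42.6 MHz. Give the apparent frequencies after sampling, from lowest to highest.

0.1 MHz, 7.2 MHz, 9.9 MHz, 13.9 MHz

fs/2 = 17.7 MHz.
35.3 MHz > fs/2 = 17.7 MHz, folds to fs − 35.3 MHz = 0.1 MHz.
127.7 MHz mod fs = 21.5 MHz.
21.5 MHz > fs/2 = 17.7 MHz, folds to fs − 21.5 MHz = 13.9 MHz.
131.7 MHz mod fs = 25.5 MHz.
25.5 MHz > fs/2 = 17.7 MHz, folds to fs − 25.5 MHz = 9.9 MHz.
42.6 MHz mod fs = 7.2 MHz.
7.2 MHz ≤ fs/2 = 17.7 MHz, appears at 7.2 MHz.
Distinct values: {0.1 MHz, 7.2 MHz, 9.9 MHz, 13.9 MHz}.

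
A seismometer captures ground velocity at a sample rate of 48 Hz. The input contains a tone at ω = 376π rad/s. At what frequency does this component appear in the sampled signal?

4 Hz

ω = 376π rad/s → f = ω/(2π) = 188 Hz.
188 Hz mod fs = 44 Hz.
44 Hz > fs/2 = 24 Hz, folds to fs − 44 Hz = 4 Hz.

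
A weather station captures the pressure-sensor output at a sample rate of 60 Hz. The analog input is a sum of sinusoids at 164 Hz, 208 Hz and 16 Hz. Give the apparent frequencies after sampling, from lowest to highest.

fs/2 = 30 Hz.
164 Hz mod fs = 44 Hz.
44 Hz > fs/2 = 30 Hz, folds to fs − 44 Hz = 16 Hz.
208 Hz mod fs = 28 Hz.
28 Hz ≤ fs/2 = 30 Hz, appears at 28 Hz.
16 Hz ≤ fs/2 = 30 Hz, passes unchanged.
Distinct values: {16 Hz, 28 Hz}.

16 Hz, 28 Hz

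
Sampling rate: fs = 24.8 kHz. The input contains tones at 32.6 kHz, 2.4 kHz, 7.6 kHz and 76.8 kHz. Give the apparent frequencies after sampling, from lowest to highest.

2.4 kHz, 7.6 kHz, 7.8 kHz

fs/2 = 12.4 kHz.
32.6 kHz mod fs = 7.8 kHz.
7.8 kHz ≤ fs/2 = 12.4 kHz, appears at 7.8 kHz.
2.4 kHz ≤ fs/2 = 12.4 kHz, passes unchanged.
7.6 kHz ≤ fs/2 = 12.4 kHz, passes unchanged.
76.8 kHz mod fs = 2.4 kHz.
2.4 kHz ≤ fs/2 = 12.4 kHz, appears at 2.4 kHz.
Distinct values: {2.4 kHz, 7.6 kHz, 7.8 kHz}.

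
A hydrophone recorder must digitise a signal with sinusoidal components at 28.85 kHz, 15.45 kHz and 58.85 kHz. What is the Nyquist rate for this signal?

117.7 kHz

Highest-frequency component: 58.85 kHz.
Nyquist rate = 2 × 58.85 kHz = 117.7 kHz.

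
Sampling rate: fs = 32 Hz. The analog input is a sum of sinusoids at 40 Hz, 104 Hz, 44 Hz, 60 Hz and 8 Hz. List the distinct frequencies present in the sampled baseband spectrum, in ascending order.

fs/2 = 16 Hz.
40 Hz mod fs = 8 Hz.
8 Hz ≤ fs/2 = 16 Hz, appears at 8 Hz.
104 Hz mod fs = 8 Hz.
8 Hz ≤ fs/2 = 16 Hz, appears at 8 Hz.
44 Hz mod fs = 12 Hz.
12 Hz ≤ fs/2 = 16 Hz, appears at 12 Hz.
60 Hz mod fs = 28 Hz.
28 Hz > fs/2 = 16 Hz, folds to fs − 28 Hz = 4 Hz.
8 Hz ≤ fs/2 = 16 Hz, passes unchanged.
Distinct values: {4 Hz, 8 Hz, 12 Hz}.

4 Hz, 8 Hz, 12 Hz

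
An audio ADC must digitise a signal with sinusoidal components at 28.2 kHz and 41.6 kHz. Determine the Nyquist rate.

Highest-frequency component: 41.6 kHz.
Nyquist rate = 2 × 41.6 kHz = 83.2 kHz.

83.2 kHz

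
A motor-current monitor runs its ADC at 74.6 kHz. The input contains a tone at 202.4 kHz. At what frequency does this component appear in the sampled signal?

202.4 kHz mod fs = 53.2 kHz.
53.2 kHz > fs/2 = 37.3 kHz, folds to fs − 53.2 kHz = 21.4 kHz.

21.4 kHz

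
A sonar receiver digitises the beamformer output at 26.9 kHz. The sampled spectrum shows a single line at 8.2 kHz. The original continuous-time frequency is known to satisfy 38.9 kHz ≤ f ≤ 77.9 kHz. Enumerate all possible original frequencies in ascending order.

45.6 kHz, 62 kHz, 72.5 kHz

Frequencies that alias to 8.2 kHz are k·fs ± 8.2 kHz for integer k ≥ 0.
k=0: 8.2 kHz.
k=1: 18.7 kHz, 35.1 kHz.
k=2: 45.6 kHz, 62 kHz.
k=3: 72.5 kHz, 88.9 kHz.
k=4: 99.4 kHz, 115.8 kHz.
Within [38.9 kHz, 77.9 kHz]: 45.6 kHz, 62 kHz, 72.5 kHz.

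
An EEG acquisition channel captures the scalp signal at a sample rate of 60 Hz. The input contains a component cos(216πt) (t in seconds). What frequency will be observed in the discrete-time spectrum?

12 Hz

ω = 216π rad/s → f = ω/(2π) = 108 Hz.
108 Hz mod fs = 48 Hz.
48 Hz > fs/2 = 30 Hz, folds to fs − 48 Hz = 12 Hz.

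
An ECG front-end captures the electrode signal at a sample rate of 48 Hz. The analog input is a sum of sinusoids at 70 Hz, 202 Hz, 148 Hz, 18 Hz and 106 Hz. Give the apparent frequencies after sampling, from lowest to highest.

4 Hz, 10 Hz, 18 Hz, 22 Hz

fs/2 = 24 Hz.
70 Hz mod fs = 22 Hz.
22 Hz ≤ fs/2 = 24 Hz, appears at 22 Hz.
202 Hz mod fs = 10 Hz.
10 Hz ≤ fs/2 = 24 Hz, appears at 10 Hz.
148 Hz mod fs = 4 Hz.
4 Hz ≤ fs/2 = 24 Hz, appears at 4 Hz.
18 Hz ≤ fs/2 = 24 Hz, passes unchanged.
106 Hz mod fs = 10 Hz.
10 Hz ≤ fs/2 = 24 Hz, appears at 10 Hz.
Distinct values: {4 Hz, 10 Hz, 18 Hz, 22 Hz}.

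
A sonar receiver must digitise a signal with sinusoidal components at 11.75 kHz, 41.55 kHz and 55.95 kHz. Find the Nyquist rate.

Highest-frequency component: 55.95 kHz.
Nyquist rate = 2 × 55.95 kHz = 111.9 kHz.

111.9 kHz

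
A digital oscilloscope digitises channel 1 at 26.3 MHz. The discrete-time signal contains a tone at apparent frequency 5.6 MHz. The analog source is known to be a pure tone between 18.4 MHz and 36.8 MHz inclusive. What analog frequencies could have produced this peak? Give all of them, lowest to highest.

20.7 MHz, 31.9 MHz

Frequencies that alias to 5.6 MHz are k·fs ± 5.6 MHz for integer k ≥ 0.
k=0: 5.6 MHz.
k=1: 20.7 MHz, 31.9 MHz.
k=2: 47 MHz, 58.2 MHz.
Within [18.4 MHz, 36.8 MHz]: 20.7 MHz, 31.9 MHz.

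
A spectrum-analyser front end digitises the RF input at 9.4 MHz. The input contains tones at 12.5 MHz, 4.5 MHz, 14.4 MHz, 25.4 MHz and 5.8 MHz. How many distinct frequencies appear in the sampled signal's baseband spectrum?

fs/2 = 4.7 MHz.
12.5 MHz mod fs = 3.1 MHz.
3.1 MHz ≤ fs/2 = 4.7 MHz, appears at 3.1 MHz.
4.5 MHz ≤ fs/2 = 4.7 MHz, passes unchanged.
14.4 MHz mod fs = 5 MHz.
5 MHz > fs/2 = 4.7 MHz, folds to fs − 5 MHz = 4.4 MHz.
25.4 MHz mod fs = 6.6 MHz.
6.6 MHz > fs/2 = 4.7 MHz, folds to fs − 6.6 MHz = 2.8 MHz.
5.8 MHz > fs/2 = 4.7 MHz, folds to fs − 5.8 MHz = 3.6 MHz.
Distinct values: {2.8 MHz, 3.1 MHz, 3.6 MHz, 4.4 MHz, 4.5 MHz} → 5.

5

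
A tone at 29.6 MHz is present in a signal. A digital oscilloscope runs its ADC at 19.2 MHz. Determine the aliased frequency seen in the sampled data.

8.8 MHz

29.6 MHz mod fs = 10.4 MHz.
10.4 MHz > fs/2 = 9.6 MHz, folds to fs − 10.4 MHz = 8.8 MHz.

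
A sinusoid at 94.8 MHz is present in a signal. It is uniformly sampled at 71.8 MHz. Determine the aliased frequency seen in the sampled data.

94.8 MHz mod fs = 23 MHz.
23 MHz ≤ fs/2 = 35.9 MHz, appears at 23 MHz.

23 MHz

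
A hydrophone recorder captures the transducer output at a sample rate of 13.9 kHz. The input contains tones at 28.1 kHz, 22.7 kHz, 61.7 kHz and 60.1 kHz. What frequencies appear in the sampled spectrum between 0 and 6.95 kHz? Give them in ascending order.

fs/2 = 6.95 kHz.
28.1 kHz mod fs = 0.3 kHz.
0.3 kHz ≤ fs/2 = 6.95 kHz, appears at 0.3 kHz.
22.7 kHz mod fs = 8.8 kHz.
8.8 kHz > fs/2 = 6.95 kHz, folds to fs − 8.8 kHz = 5.1 kHz.
61.7 kHz mod fs = 6.1 kHz.
6.1 kHz ≤ fs/2 = 6.95 kHz, appears at 6.1 kHz.
60.1 kHz mod fs = 4.5 kHz.
4.5 kHz ≤ fs/2 = 6.95 kHz, appears at 4.5 kHz.
Distinct values: {0.3 kHz, 4.5 kHz, 5.1 kHz, 6.1 kHz}.

0.3 kHz, 4.5 kHz, 5.1 kHz, 6.1 kHz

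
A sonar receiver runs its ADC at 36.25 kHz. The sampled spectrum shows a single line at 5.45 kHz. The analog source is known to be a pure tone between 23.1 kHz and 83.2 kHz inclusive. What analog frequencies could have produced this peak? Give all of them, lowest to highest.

Frequencies that alias to 5.45 kHz are k·fs ± 5.45 kHz for integer k ≥ 0.
k=0: 5.45 kHz.
k=1: 30.8 kHz, 41.7 kHz.
k=2: 67.05 kHz, 77.95 kHz.
k=3: 103.3 kHz, 114.2 kHz.
Within [23.1 kHz, 83.2 kHz]: 30.8 kHz, 41.7 kHz, 67.05 kHz, 77.95 kHz.

30.8 kHz, 41.7 kHz, 67.05 kHz, 77.95 kHz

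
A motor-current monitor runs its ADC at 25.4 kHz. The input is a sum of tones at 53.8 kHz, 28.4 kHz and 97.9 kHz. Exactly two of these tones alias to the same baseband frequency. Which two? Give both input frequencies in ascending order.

28.4 kHz, 53.8 kHz

fs/2 = 12.7 kHz.
53.8 kHz mod fs = 3 kHz.
3 kHz ≤ fs/2 = 12.7 kHz, appears at 3 kHz.
28.4 kHz mod fs = 3 kHz.
3 kHz ≤ fs/2 = 12.7 kHz, appears at 3 kHz.
97.9 kHz mod fs = 21.7 kHz.
21.7 kHz > fs/2 = 12.7 kHz, folds to fs − 21.7 kHz = 3.7 kHz.
28.4 kHz and 53.8 kHz both map to 3 kHz.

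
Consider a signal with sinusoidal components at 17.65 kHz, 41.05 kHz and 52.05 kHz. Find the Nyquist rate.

Highest-frequency component: 52.05 kHz.
Nyquist rate = 2 × 52.05 kHz = 104.1 kHz.

104.1 kHz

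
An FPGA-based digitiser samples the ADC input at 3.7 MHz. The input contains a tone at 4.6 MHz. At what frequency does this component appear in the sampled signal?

4.6 MHz mod fs = 0.9 MHz.
0.9 MHz ≤ fs/2 = 1.85 MHz, appears at 0.9 MHz.

0.9 MHz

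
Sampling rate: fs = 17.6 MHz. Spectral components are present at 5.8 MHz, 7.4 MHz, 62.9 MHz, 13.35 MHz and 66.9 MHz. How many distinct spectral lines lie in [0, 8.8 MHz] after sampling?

5

fs/2 = 8.8 MHz.
5.8 MHz ≤ fs/2 = 8.8 MHz, passes unchanged.
7.4 MHz ≤ fs/2 = 8.8 MHz, passes unchanged.
62.9 MHz mod fs = 10.1 MHz.
10.1 MHz > fs/2 = 8.8 MHz, folds to fs − 10.1 MHz = 7.5 MHz.
13.35 MHz > fs/2 = 8.8 MHz, folds to fs − 13.35 MHz = 4.25 MHz.
66.9 MHz mod fs = 14.1 MHz.
14.1 MHz > fs/2 = 8.8 MHz, folds to fs − 14.1 MHz = 3.5 MHz.
Distinct values: {3.5 MHz, 4.25 MHz, 5.8 MHz, 7.4 MHz, 7.5 MHz} → 5.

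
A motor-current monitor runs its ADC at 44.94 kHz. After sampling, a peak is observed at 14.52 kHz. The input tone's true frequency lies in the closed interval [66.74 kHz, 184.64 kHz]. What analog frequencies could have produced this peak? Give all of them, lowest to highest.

Frequencies that alias to 14.52 kHz are k·fs ± 14.52 kHz for integer k ≥ 0.
k=0: 14.52 kHz.
k=1: 30.42 kHz, 59.46 kHz.
k=2: 75.36 kHz, 104.4 kHz.
k=3: 120.3 kHz, 149.34 kHz.
k=4: 165.24 kHz, 194.28 kHz.
k=5: 210.18 kHz, 239.22 kHz.
Within [66.74 kHz, 184.64 kHz]: 75.36 kHz, 104.4 kHz, 120.3 kHz, 149.34 kHz, 165.24 kHz.

75.36 kHz, 104.4 kHz, 120.3 kHz, 149.34 kHz, 165.24 kHz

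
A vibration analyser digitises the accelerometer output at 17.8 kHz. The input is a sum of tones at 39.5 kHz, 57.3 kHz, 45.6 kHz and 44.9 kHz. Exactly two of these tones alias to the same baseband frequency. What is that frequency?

fs/2 = 8.9 kHz.
39.5 kHz mod fs = 3.9 kHz.
3.9 kHz ≤ fs/2 = 8.9 kHz, appears at 3.9 kHz.
57.3 kHz mod fs = 3.9 kHz.
3.9 kHz ≤ fs/2 = 8.9 kHz, appears at 3.9 kHz.
45.6 kHz mod fs = 10 kHz.
10 kHz > fs/2 = 8.9 kHz, folds to fs − 10 kHz = 7.8 kHz.
44.9 kHz mod fs = 9.3 kHz.
9.3 kHz > fs/2 = 8.9 kHz, folds to fs − 9.3 kHz = 8.5 kHz.
39.5 kHz and 57.3 kHz both map to 3.9 kHz.

3.9 kHz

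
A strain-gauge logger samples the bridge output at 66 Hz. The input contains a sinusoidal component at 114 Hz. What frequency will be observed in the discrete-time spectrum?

114 Hz mod fs = 48 Hz.
48 Hz > fs/2 = 33 Hz, folds to fs − 48 Hz = 18 Hz.

18 Hz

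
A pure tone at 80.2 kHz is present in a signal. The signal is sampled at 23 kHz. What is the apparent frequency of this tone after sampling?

80.2 kHz mod fs = 11.2 kHz.
11.2 kHz ≤ fs/2 = 11.5 kHz, appears at 11.2 kHz.

11.2 kHz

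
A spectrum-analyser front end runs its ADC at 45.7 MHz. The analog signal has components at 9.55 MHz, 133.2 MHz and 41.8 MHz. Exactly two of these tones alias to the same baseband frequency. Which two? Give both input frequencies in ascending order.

fs/2 = 22.85 MHz.
9.55 MHz ≤ fs/2 = 22.85 MHz, passes unchanged.
133.2 MHz mod fs = 41.8 MHz.
41.8 MHz > fs/2 = 22.85 MHz, folds to fs − 41.8 MHz = 3.9 MHz.
41.8 MHz > fs/2 = 22.85 MHz, folds to fs − 41.8 MHz = 3.9 MHz.
41.8 MHz and 133.2 MHz both map to 3.9 MHz.

41.8 MHz, 133.2 MHz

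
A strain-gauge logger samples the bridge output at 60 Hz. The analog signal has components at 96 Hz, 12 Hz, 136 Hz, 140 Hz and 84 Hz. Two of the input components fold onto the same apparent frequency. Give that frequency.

fs/2 = 30 Hz.
96 Hz mod fs = 36 Hz.
36 Hz > fs/2 = 30 Hz, folds to fs − 36 Hz = 24 Hz.
12 Hz ≤ fs/2 = 30 Hz, passes unchanged.
136 Hz mod fs = 16 Hz.
16 Hz ≤ fs/2 = 30 Hz, appears at 16 Hz.
140 Hz mod fs = 20 Hz.
20 Hz ≤ fs/2 = 30 Hz, appears at 20 Hz.
84 Hz mod fs = 24 Hz.
24 Hz ≤ fs/2 = 30 Hz, appears at 24 Hz.
84 Hz and 96 Hz both map to 24 Hz.

24 Hz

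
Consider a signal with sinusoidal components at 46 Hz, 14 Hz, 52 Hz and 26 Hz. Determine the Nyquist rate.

Highest-frequency component: 52 Hz.
Nyquist rate = 2 × 52 Hz = 104 Hz.

104 Hz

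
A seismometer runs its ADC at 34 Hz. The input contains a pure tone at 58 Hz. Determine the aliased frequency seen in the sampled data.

58 Hz mod fs = 24 Hz.
24 Hz > fs/2 = 17 Hz, folds to fs − 24 Hz = 10 Hz.

10 Hz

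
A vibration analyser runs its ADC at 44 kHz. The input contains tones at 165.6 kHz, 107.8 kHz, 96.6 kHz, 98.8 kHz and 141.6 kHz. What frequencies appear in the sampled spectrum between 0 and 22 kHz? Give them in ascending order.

8.6 kHz, 9.6 kHz, 10.4 kHz, 10.8 kHz, 19.8 kHz

fs/2 = 22 kHz.
165.6 kHz mod fs = 33.6 kHz.
33.6 kHz > fs/2 = 22 kHz, folds to fs − 33.6 kHz = 10.4 kHz.
107.8 kHz mod fs = 19.8 kHz.
19.8 kHz ≤ fs/2 = 22 kHz, appears at 19.8 kHz.
96.6 kHz mod fs = 8.6 kHz.
8.6 kHz ≤ fs/2 = 22 kHz, appears at 8.6 kHz.
98.8 kHz mod fs = 10.8 kHz.
10.8 kHz ≤ fs/2 = 22 kHz, appears at 10.8 kHz.
141.6 kHz mod fs = 9.6 kHz.
9.6 kHz ≤ fs/2 = 22 kHz, appears at 9.6 kHz.
Distinct values: {8.6 kHz, 9.6 kHz, 10.4 kHz, 10.8 kHz, 19.8 kHz}.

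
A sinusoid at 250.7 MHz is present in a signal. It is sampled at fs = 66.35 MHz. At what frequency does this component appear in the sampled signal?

14.7 MHz

250.7 MHz mod fs = 51.65 MHz.
51.65 MHz > fs/2 = 33.175 MHz, folds to fs − 51.65 MHz = 14.7 MHz.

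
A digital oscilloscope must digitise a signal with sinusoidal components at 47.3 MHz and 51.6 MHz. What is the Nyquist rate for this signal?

Highest-frequency component: 51.6 MHz.
Nyquist rate = 2 × 51.6 MHz = 103.2 MHz.

103.2 MHz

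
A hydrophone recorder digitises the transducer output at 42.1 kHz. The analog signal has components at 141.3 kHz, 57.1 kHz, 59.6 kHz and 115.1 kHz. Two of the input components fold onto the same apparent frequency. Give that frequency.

15 kHz

fs/2 = 21.05 kHz.
141.3 kHz mod fs = 15 kHz.
15 kHz ≤ fs/2 = 21.05 kHz, appears at 15 kHz.
57.1 kHz mod fs = 15 kHz.
15 kHz ≤ fs/2 = 21.05 kHz, appears at 15 kHz.
59.6 kHz mod fs = 17.5 kHz.
17.5 kHz ≤ fs/2 = 21.05 kHz, appears at 17.5 kHz.
115.1 kHz mod fs = 30.9 kHz.
30.9 kHz > fs/2 = 21.05 kHz, folds to fs − 30.9 kHz = 11.2 kHz.
57.1 kHz and 141.3 kHz both map to 15 kHz.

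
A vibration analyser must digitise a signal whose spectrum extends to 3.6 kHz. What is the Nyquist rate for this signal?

Nyquist rate = 2 × 3.6 kHz = 7.2 kHz.

7.2 kHz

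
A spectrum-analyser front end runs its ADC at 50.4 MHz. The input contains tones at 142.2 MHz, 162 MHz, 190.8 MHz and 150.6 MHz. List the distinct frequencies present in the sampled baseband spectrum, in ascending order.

0.6 MHz, 9 MHz, 10.8 MHz

fs/2 = 25.2 MHz.
142.2 MHz mod fs = 41.4 MHz.
41.4 MHz > fs/2 = 25.2 MHz, folds to fs − 41.4 MHz = 9 MHz.
162 MHz mod fs = 10.8 MHz.
10.8 MHz ≤ fs/2 = 25.2 MHz, appears at 10.8 MHz.
190.8 MHz mod fs = 39.6 MHz.
39.6 MHz > fs/2 = 25.2 MHz, folds to fs − 39.6 MHz = 10.8 MHz.
150.6 MHz mod fs = 49.8 MHz.
49.8 MHz > fs/2 = 25.2 MHz, folds to fs − 49.8 MHz = 0.6 MHz.
Distinct values: {0.6 MHz, 9 MHz, 10.8 MHz}.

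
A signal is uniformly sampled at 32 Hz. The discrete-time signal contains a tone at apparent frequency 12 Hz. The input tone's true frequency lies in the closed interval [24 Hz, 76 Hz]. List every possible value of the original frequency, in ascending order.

44 Hz, 52 Hz, 76 Hz

Frequencies that alias to 12 Hz are k·fs ± 12 Hz for integer k ≥ 0.
k=0: 12 Hz.
k=1: 20 Hz, 44 Hz.
k=2: 52 Hz, 76 Hz.
k=3: 84 Hz, 108 Hz.
Within [24 Hz, 76 Hz]: 44 Hz, 52 Hz, 76 Hz.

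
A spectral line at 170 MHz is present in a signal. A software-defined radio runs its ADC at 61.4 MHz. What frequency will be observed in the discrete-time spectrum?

170 MHz mod fs = 47.2 MHz.
47.2 MHz > fs/2 = 30.7 MHz, folds to fs − 47.2 MHz = 14.2 MHz.

14.2 MHz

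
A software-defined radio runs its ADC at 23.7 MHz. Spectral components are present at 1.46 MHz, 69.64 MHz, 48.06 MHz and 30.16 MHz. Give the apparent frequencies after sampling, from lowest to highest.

0.66 MHz, 1.46 MHz, 6.46 MHz

fs/2 = 11.85 MHz.
1.46 MHz ≤ fs/2 = 11.85 MHz, passes unchanged.
69.64 MHz mod fs = 22.24 MHz.
22.24 MHz > fs/2 = 11.85 MHz, folds to fs − 22.24 MHz = 1.46 MHz.
48.06 MHz mod fs = 0.66 MHz.
0.66 MHz ≤ fs/2 = 11.85 MHz, appears at 0.66 MHz.
30.16 MHz mod fs = 6.46 MHz.
6.46 MHz ≤ fs/2 = 11.85 MHz, appears at 6.46 MHz.
Distinct values: {0.66 MHz, 1.46 MHz, 6.46 MHz}.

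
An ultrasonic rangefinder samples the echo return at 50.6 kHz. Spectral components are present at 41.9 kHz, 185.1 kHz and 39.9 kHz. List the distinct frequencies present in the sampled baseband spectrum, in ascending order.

fs/2 = 25.3 kHz.
41.9 kHz > fs/2 = 25.3 kHz, folds to fs − 41.9 kHz = 8.7 kHz.
185.1 kHz mod fs = 33.3 kHz.
33.3 kHz > fs/2 = 25.3 kHz, folds to fs − 33.3 kHz = 17.3 kHz.
39.9 kHz > fs/2 = 25.3 kHz, folds to fs − 39.9 kHz = 10.7 kHz.
Distinct values: {8.7 kHz, 10.7 kHz, 17.3 kHz}.

8.7 kHz, 10.7 kHz, 17.3 kHz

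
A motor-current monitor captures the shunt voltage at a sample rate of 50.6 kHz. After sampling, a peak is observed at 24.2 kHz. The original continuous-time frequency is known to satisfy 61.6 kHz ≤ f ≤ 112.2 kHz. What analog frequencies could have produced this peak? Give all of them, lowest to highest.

74.8 kHz, 77 kHz

Frequencies that alias to 24.2 kHz are k·fs ± 24.2 kHz for integer k ≥ 0.
k=0: 24.2 kHz.
k=1: 26.4 kHz, 74.8 kHz.
k=2: 77 kHz, 125.4 kHz.
k=3: 127.6 kHz, 176 kHz.
Within [61.6 kHz, 112.2 kHz]: 74.8 kHz, 77 kHz.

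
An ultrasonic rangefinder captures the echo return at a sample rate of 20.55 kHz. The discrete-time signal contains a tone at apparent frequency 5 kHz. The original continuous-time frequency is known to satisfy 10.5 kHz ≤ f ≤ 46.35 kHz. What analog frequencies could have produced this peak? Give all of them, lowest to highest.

15.55 kHz, 25.55 kHz, 36.1 kHz, 46.1 kHz

Frequencies that alias to 5 kHz are k·fs ± 5 kHz for integer k ≥ 0.
k=0: 5 kHz.
k=1: 15.55 kHz, 25.55 kHz.
k=2: 36.1 kHz, 46.1 kHz.
k=3: 56.65 kHz, 66.65 kHz.
Within [10.5 kHz, 46.35 kHz]: 15.55 kHz, 25.55 kHz, 36.1 kHz, 46.1 kHz.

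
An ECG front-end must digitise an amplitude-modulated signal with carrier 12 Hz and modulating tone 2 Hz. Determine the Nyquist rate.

28 Hz

AM sidebands sit at fc ± fm = 10 Hz and 14 Hz.
Highest-frequency component: 14 Hz.
Nyquist rate = 2 × 14 Hz = 28 Hz.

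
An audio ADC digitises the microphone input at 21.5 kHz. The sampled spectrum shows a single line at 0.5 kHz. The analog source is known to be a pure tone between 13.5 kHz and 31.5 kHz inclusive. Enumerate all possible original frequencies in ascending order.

21 kHz, 22 kHz

Frequencies that alias to 0.5 kHz are k·fs ± 0.5 kHz for integer k ≥ 0.
k=0: 0.5 kHz.
k=1: 21 kHz, 22 kHz.
k=2: 42.5 kHz, 43.5 kHz.
Within [13.5 kHz, 31.5 kHz]: 21 kHz, 22 kHz.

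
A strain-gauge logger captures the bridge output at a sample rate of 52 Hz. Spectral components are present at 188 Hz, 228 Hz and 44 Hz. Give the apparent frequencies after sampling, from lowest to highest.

fs/2 = 26 Hz.
188 Hz mod fs = 32 Hz.
32 Hz > fs/2 = 26 Hz, folds to fs − 32 Hz = 20 Hz.
228 Hz mod fs = 20 Hz.
20 Hz ≤ fs/2 = 26 Hz, appears at 20 Hz.
44 Hz > fs/2 = 26 Hz, folds to fs − 44 Hz = 8 Hz.
Distinct values: {8 Hz, 20 Hz}.

8 Hz, 20 Hz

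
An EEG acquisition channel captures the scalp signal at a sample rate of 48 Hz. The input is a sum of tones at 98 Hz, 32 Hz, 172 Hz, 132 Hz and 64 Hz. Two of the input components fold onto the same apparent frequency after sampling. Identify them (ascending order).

fs/2 = 24 Hz.
98 Hz mod fs = 2 Hz.
2 Hz ≤ fs/2 = 24 Hz, appears at 2 Hz.
32 Hz > fs/2 = 24 Hz, folds to fs − 32 Hz = 16 Hz.
172 Hz mod fs = 28 Hz.
28 Hz > fs/2 = 24 Hz, folds to fs − 28 Hz = 20 Hz.
132 Hz mod fs = 36 Hz.
36 Hz > fs/2 = 24 Hz, folds to fs − 36 Hz = 12 Hz.
64 Hz mod fs = 16 Hz.
16 Hz ≤ fs/2 = 24 Hz, appears at 16 Hz.
32 Hz and 64 Hz both map to 16 Hz.

32 Hz, 64 Hz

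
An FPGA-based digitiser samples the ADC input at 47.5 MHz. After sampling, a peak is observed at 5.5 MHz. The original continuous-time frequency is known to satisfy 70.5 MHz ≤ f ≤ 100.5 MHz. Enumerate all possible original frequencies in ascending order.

89.5 MHz, 100.5 MHz

Frequencies that alias to 5.5 MHz are k·fs ± 5.5 MHz for integer k ≥ 0.
k=0: 5.5 MHz.
k=1: 42 MHz, 53 MHz.
k=2: 89.5 MHz, 100.5 MHz.
k=3: 137 MHz, 148 MHz.
Within [70.5 MHz, 100.5 MHz]: 89.5 MHz, 100.5 MHz.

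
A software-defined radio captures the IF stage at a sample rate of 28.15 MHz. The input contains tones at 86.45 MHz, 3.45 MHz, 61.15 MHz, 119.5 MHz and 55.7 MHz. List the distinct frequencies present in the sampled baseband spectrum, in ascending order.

0.6 MHz, 2 MHz, 3.45 MHz, 4.85 MHz, 6.9 MHz

fs/2 = 14.075 MHz.
86.45 MHz mod fs = 2 MHz.
2 MHz ≤ fs/2 = 14.075 MHz, appears at 2 MHz.
3.45 MHz ≤ fs/2 = 14.075 MHz, passes unchanged.
61.15 MHz mod fs = 4.85 MHz.
4.85 MHz ≤ fs/2 = 14.075 MHz, appears at 4.85 MHz.
119.5 MHz mod fs = 6.9 MHz.
6.9 MHz ≤ fs/2 = 14.075 MHz, appears at 6.9 MHz.
55.7 MHz mod fs = 27.55 MHz.
27.55 MHz > fs/2 = 14.075 MHz, folds to fs − 27.55 MHz = 0.6 MHz.
Distinct values: {0.6 MHz, 2 MHz, 3.45 MHz, 4.85 MHz, 6.9 MHz}.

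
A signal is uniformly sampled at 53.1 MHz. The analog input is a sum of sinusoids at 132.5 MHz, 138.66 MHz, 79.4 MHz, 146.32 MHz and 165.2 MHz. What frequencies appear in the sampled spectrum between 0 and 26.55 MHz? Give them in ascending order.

fs/2 = 26.55 MHz.
132.5 MHz mod fs = 26.3 MHz.
26.3 MHz ≤ fs/2 = 26.55 MHz, appears at 26.3 MHz.
138.66 MHz mod fs = 32.46 MHz.
32.46 MHz > fs/2 = 26.55 MHz, folds to fs − 32.46 MHz = 20.64 MHz.
79.4 MHz mod fs = 26.3 MHz.
26.3 MHz ≤ fs/2 = 26.55 MHz, appears at 26.3 MHz.
146.32 MHz mod fs = 40.12 MHz.
40.12 MHz > fs/2 = 26.55 MHz, folds to fs − 40.12 MHz = 12.98 MHz.
165.2 MHz mod fs = 5.9 MHz.
5.9 MHz ≤ fs/2 = 26.55 MHz, appears at 5.9 MHz.
Distinct values: {5.9 MHz, 12.98 MHz, 20.64 MHz, 26.3 MHz}.

5.9 MHz, 12.98 MHz, 20.64 MHz, 26.3 MHz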